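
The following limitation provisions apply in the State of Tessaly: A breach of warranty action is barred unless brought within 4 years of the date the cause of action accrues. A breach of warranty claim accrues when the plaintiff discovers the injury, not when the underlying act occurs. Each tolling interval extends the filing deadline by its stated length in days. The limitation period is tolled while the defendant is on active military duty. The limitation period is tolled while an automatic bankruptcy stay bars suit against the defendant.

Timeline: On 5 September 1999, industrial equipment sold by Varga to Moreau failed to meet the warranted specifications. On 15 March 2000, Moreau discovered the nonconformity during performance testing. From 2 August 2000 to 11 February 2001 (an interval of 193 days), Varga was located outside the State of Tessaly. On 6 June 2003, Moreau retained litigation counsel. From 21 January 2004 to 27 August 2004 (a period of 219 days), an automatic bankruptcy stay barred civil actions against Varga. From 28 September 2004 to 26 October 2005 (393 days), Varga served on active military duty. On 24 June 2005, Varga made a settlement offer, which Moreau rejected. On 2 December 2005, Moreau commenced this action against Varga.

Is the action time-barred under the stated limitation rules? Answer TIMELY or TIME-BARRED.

TIME-BARRED

The claim did not accrue until Moreau discovered the injury on 15 March 2000; the 5 September 1999 act date does not start the clock under the stated rule.
The untolled deadline — 4 years after 15 March 2000 — is 15 March 2004.
The period was tolled for 219 days by the automatic bankruptcy stay (21 January 2004 to 27 August 2004), pushing the deadline to 20 October 2004.
Because the defendant's active military service ran from 28 September 2004 to 26 October 2005, the deadline is extended by 393 days to 17 November 2005.
Although the defendant's absence ran from 2 August 2000 to 11 February 2001, the stated rules do not make that a tolling event, so it is disregarded.
None of the other events listed affects the running of the period under the stated rules.
Moreau filed on 2 December 2005, after the 17 November 2005 deadline, so the action is time-barred.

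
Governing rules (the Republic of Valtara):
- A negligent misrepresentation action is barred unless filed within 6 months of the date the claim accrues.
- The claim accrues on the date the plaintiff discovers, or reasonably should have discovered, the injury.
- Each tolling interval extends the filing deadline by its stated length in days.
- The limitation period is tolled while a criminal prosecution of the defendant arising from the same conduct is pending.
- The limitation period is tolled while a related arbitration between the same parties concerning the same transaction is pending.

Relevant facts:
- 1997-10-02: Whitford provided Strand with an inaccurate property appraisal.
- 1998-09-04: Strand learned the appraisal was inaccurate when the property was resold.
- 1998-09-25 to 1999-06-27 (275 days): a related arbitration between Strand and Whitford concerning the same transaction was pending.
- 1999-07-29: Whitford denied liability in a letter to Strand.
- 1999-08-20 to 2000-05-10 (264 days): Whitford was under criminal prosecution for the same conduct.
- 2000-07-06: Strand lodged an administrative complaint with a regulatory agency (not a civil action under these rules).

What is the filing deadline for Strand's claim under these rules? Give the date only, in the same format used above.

2000-08-24

The claim did not accrue until Strand discovered the injury on 1998-09-04; the 1997-10-02 act date does not start the clock under the stated rule.
6 months from 1998-09-04 is 1999-03-04.
The period was tolled for 275 days by the pending related arbitration (1998-09-25 to 1999-06-27), pushing the deadline to 1999-12-04.
The period was tolled for 264 days by the pending criminal prosecution (1999-08-20 to 2000-05-10), pushing the deadline to 2000-08-24.
None of the other events listed affects the running of the period under the stated rules.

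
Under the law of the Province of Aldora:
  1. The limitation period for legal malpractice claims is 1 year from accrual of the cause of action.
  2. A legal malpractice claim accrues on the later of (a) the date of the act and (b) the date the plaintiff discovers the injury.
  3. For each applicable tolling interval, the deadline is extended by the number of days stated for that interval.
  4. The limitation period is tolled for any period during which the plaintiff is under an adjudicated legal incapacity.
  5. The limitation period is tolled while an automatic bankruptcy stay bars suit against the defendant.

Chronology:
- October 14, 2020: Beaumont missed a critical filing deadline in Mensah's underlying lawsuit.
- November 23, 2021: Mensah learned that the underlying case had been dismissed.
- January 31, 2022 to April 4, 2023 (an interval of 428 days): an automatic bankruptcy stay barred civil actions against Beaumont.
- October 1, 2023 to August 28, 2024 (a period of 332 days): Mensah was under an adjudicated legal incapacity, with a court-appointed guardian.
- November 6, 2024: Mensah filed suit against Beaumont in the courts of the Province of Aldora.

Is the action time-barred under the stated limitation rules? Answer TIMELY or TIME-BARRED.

TIMELY

The claim accrued on November 23, 2021 — the later of the October 14, 2020 act and the November 23, 2021 discovery.
The untolled deadline — 1 year after November 23, 2021 — is November 23, 2022.
The period was tolled for 428 days by the automatic bankruptcy stay (January 31, 2022 to April 4, 2023), pushing the deadline to January 25, 2024.
The plaintiff's legal incapacity from October 1, 2023 to August 28, 2024 tolled the period for 332 days, extending the deadline to December 22, 2024.
Filing on November 6, 2024 beat the December 22, 2024 deadline — the action is timely.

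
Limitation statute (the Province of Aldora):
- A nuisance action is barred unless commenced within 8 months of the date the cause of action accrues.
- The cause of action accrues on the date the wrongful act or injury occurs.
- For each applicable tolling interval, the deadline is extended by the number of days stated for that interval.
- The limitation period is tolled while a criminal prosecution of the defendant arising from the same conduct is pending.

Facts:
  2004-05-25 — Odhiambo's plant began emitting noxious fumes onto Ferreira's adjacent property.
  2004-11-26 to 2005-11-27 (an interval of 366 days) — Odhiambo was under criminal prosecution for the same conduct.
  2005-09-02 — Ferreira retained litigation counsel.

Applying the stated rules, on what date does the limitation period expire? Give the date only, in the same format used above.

2006-01-26

The limitation period began to run on 2004-05-25.
Adding the 8 months base period to 2004-05-25 gives a deadline of 2005-01-25, before any tolling.
The period was tolled for 366 days by the pending criminal prosecution (2004-11-26 to 2005-11-27), pushing the deadline to 2006-01-26.
The other events in the timeline have no effect on the limitation period under the stated rules.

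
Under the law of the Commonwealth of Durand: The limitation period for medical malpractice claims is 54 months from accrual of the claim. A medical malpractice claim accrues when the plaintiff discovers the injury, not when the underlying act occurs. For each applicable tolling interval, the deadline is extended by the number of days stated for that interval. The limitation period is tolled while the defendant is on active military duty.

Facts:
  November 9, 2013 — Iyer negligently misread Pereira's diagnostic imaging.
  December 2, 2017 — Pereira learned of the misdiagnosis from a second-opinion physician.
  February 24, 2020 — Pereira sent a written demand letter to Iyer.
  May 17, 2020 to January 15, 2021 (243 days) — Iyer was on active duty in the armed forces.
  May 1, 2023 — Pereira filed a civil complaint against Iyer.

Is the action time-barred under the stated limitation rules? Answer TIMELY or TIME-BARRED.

Accrual is tied to discovery, so the period began on December 2, 2017 rather than on November 9, 2013 when the act occurred.
The untolled deadline — 54 months after December 2, 2017 — is June 2, 2022.
The period was tolled for 243 days by the defendant's active military service (May 17, 2020 to January 15, 2021), pushing the deadline to January 31, 2023.
None of the other events listed affects the running of the period under the stated rules.
The May 1, 2023 filing falls after the January 31, 2023 deadline; the claim is time-barred.

TIME-BARRED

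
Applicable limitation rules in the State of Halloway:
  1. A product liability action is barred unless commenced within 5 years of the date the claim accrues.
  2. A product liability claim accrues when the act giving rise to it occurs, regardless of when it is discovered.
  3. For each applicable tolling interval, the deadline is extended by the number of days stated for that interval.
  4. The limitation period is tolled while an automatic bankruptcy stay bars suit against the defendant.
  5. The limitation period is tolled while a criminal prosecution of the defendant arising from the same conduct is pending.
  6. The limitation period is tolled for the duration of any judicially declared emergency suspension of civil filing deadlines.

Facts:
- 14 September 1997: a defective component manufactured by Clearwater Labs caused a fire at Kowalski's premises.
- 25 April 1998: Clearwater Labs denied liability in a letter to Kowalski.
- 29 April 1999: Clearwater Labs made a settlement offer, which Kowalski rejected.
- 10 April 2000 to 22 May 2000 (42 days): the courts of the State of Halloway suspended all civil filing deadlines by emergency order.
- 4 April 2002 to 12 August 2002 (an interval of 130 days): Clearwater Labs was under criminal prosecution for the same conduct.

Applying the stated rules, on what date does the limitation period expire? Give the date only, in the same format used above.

The limitation period began to run on 14 September 1997.
Adding the 5 years base period to 14 September 1997 gives a deadline of 14 September 2002, before any tolling.
The period was tolled for 42 days by the emergency suspension of filing deadlines (10 April 2000 to 22 May 2000), pushing the deadline to 26 October 2002.
Because the pending criminal prosecution ran from 4 April 2002 to 12 August 2002, the deadline is extended by 130 days to 5 March 2003.
The other events in the timeline have no effect on the limitation period under the stated rules.

5 March 2003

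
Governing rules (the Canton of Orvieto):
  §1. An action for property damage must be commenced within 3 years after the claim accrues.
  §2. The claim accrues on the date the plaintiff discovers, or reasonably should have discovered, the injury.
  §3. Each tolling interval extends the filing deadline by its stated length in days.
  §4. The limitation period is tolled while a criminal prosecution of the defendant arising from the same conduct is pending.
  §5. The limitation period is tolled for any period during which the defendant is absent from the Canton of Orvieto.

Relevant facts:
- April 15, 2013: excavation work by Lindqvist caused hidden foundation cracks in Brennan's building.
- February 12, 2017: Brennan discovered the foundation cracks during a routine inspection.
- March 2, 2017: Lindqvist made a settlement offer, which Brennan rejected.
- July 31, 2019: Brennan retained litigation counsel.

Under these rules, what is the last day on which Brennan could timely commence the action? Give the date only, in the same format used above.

The claim did not accrue until Brennan discovered the injury on February 12, 2017; the April 15, 2013 act date does not start the clock under the stated rule.
The untolled deadline — 3 years after February 12, 2017 — is February 12, 2020.
Nothing else in the chronology tolls or restarts the period.

February 12, 2020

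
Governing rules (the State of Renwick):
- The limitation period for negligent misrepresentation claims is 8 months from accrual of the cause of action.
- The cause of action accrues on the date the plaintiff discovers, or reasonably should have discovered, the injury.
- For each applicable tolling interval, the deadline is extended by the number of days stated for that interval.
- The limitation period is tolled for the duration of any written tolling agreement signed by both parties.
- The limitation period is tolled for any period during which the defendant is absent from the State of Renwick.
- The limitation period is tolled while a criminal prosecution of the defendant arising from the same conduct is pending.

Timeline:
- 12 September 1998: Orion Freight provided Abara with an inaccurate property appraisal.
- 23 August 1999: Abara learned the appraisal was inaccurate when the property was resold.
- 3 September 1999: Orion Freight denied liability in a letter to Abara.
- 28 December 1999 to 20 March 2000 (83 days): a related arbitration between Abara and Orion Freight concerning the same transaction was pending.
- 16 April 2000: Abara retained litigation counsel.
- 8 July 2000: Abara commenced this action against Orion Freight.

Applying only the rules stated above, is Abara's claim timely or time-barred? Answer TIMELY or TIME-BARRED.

TIME-BARRED

Under the discovery rule, the claim accrued on 23 August 1999, when Abara discovered the injury — not on the 12 September 1998 date of the underlying act.
8 months from 23 August 1999 is 23 April 2000.
The pending related arbitration from 28 December 1999 to 20 March 2000 does not toll the period, because no stated rule makes a pending arbitration a tolling event.
Nothing else in the chronology tolls or restarts the period.
Abara filed on 8 July 2000, after the 23 April 2000 deadline, so the action is time-barred.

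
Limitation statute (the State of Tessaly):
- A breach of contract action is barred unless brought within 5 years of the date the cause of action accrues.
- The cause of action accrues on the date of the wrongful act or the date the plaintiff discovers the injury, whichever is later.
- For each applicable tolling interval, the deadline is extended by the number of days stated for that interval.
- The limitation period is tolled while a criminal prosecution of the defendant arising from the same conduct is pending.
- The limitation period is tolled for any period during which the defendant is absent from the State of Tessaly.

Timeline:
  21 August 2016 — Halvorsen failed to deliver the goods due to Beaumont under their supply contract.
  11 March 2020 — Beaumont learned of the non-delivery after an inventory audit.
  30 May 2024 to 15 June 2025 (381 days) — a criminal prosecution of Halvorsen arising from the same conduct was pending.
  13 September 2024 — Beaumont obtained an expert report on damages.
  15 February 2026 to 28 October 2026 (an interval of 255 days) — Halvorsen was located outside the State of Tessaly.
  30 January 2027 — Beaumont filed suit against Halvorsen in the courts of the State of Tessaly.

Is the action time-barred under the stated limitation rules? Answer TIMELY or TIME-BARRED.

The claim accrued on 11 March 2020 — the later of the 21 August 2016 act and the 11 March 2020 discovery.
5 years from 11 March 2020 is 11 March 2025.
The pending criminal prosecution from 30 May 2024 to 15 June 2025 tolled the period for 381 days, extending the deadline to 27 March 2026.
The defendant's absence from the jurisdiction from 15 February 2026 to 28 October 2026 tolled the period for 255 days, extending the deadline to 7 December 2026.
Nothing else in the chronology tolls or restarts the period.
Beaumont filed on 30 January 2027, after the 7 December 2026 deadline, so the action is time-barred.

TIME-BARRED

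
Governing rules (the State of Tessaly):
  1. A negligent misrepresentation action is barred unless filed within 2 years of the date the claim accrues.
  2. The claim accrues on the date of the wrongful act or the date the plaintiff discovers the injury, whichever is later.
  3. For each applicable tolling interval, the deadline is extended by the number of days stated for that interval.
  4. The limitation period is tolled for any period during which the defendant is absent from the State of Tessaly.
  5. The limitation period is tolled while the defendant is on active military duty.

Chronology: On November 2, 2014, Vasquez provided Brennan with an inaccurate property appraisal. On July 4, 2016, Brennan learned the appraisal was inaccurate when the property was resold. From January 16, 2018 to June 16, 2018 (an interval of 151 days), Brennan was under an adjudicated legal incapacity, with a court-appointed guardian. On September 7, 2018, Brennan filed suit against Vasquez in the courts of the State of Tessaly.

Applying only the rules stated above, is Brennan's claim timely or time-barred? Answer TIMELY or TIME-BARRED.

TIME-BARRED

Taking the later of the act (November 2, 2014) and discovery (July 4, 2016), the claim accrued on July 4, 2016.
Adding the 2 years base period to July 4, 2016 gives a deadline of July 4, 2018, before any tolling.
The plaintiff's legal incapacity from January 16, 2018 to June 16, 2018 does not toll the period, because no stated rule makes the plaintiff's incapacity a tolling event.
Brennan filed on September 7, 2018, after the July 4, 2018 deadline, so the action is time-barred.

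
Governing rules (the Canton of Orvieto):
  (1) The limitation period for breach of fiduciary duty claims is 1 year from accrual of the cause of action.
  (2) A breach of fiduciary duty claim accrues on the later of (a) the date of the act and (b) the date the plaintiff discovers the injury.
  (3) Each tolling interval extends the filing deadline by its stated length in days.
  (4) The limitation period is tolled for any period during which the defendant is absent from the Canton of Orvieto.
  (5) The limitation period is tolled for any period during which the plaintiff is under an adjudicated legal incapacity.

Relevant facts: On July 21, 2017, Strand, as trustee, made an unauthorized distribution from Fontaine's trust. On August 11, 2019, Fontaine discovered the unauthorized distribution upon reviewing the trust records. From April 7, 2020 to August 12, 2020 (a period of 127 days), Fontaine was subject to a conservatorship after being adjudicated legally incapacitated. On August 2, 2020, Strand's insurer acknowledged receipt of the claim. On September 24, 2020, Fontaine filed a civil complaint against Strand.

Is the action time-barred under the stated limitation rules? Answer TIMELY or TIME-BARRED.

TIMELY

Taking the later of the act (July 21, 2017) and discovery (August 11, 2019), the claim accrued on August 11, 2019.
The untolled deadline — 1 year after August 11, 2019 — is August 11, 2020.
The plaintiff's legal incapacity from April 7, 2020 to August 12, 2020 tolled the period for 127 days, extending the deadline to December 16, 2020.
None of the other events listed affects the running of the period under the stated rules.
The September 24, 2020 filing precedes the December 16, 2020 deadline; the claim is timely.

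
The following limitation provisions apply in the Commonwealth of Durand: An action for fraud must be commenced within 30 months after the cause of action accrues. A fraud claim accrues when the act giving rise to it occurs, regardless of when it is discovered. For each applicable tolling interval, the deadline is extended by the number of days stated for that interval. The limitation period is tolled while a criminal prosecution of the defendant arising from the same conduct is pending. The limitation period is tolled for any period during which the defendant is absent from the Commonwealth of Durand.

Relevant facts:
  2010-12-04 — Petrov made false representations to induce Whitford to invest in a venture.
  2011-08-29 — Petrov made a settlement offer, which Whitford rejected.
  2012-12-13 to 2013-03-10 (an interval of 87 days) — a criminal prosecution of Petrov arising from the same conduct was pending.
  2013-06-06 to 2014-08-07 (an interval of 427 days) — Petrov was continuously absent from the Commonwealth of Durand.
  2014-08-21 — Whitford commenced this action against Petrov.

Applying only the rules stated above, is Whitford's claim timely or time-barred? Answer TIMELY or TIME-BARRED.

TIMELY

The limitation period began to run on 2010-12-04.
30 months from 2010-12-04 is 2013-06-04.
The pending criminal prosecution from 2012-12-13 to 2013-03-10 tolled the period for 87 days, extending the deadline to 2013-08-30.
The defendant's absence from the jurisdiction from 2013-06-06 to 2014-08-07 tolled the period for 427 days, extending the deadline to 2014-10-31.
Nothing else in the chronology tolls or restarts the period.
Filing on 2014-08-21 beat the 2014-10-31 deadline — the action is timely.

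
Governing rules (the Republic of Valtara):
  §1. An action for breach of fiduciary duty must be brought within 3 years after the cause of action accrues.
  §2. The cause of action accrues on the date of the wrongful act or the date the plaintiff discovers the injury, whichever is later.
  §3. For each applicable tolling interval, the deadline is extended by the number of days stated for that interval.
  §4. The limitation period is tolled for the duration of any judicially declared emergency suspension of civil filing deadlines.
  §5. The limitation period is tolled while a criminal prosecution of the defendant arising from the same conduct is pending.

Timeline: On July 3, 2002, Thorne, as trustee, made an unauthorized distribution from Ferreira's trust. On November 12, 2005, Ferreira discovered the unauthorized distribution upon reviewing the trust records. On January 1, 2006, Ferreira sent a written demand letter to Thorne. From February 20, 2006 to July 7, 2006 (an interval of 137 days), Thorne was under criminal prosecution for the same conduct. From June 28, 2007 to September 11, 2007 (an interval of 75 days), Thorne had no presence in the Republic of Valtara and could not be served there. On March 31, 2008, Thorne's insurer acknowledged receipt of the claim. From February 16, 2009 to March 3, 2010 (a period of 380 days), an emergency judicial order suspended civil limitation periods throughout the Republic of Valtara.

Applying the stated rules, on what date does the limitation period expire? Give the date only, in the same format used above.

April 13, 2010

The claim accrued on November 12, 2005 — the later of the July 3, 2002 act and the November 12, 2005 discovery.
Adding the 3 years base period to November 12, 2005 gives a deadline of November 12, 2008, before any tolling.
The pending criminal prosecution from February 20, 2006 to July 7, 2006 tolled the period for 137 days, extending the deadline to March 29, 2009.
The period was tolled for 380 days by the emergency suspension of filing deadlines (February 16, 2009 to March 3, 2010), pushing the deadline to April 13, 2010.
The defendant's absence from the jurisdiction from June 28, 2007 to September 11, 2007 does not toll the period, because no stated rule makes the defendant's absence a tolling event.
Nothing else in the chronology tolls or restarts the period.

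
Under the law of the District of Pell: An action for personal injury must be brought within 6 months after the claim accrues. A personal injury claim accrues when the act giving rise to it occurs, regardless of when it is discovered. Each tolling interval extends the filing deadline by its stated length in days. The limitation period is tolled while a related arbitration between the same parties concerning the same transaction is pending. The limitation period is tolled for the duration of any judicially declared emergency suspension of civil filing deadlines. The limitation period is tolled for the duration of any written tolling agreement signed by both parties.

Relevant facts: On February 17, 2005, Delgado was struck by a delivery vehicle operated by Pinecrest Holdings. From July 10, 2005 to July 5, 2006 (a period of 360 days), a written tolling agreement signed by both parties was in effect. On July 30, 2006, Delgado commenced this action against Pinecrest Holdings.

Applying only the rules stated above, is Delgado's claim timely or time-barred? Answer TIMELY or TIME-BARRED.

TIMELY

The limitation period began to run on February 17, 2005.
6 months from February 17, 2005 is August 17, 2005.
The written tolling agreement from July 10, 2005 to July 5, 2006 tolled the period for 360 days, extending the deadline to August 12, 2006.
Filing on July 30, 2006 beat the August 12, 2006 deadline — the action is timely.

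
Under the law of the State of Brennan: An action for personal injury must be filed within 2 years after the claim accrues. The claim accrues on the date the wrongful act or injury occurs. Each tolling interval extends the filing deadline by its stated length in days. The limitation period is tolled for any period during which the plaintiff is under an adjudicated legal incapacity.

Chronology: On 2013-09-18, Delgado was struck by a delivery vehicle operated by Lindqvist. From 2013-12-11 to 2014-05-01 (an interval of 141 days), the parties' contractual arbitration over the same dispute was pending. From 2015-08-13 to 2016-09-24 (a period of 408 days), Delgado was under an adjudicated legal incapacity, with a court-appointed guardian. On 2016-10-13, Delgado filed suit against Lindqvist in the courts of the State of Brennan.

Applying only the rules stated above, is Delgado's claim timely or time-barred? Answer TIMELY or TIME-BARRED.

TIMELY

The claim accrued on 2013-09-18, the date of the act.
The untolled deadline — 2 years after 2013-09-18 — is 2015-09-18.
The plaintiff's legal incapacity from 2015-08-13 to 2016-09-24 tolled the period for 408 days, extending the deadline to 2016-10-30.
Although a pending arbitration ran from 2013-12-11 to 2014-05-01, the stated rules do not make that a tolling event, so it is disregarded.
Filing on 2016-10-13 beat the 2016-10-30 deadline — the action is timely.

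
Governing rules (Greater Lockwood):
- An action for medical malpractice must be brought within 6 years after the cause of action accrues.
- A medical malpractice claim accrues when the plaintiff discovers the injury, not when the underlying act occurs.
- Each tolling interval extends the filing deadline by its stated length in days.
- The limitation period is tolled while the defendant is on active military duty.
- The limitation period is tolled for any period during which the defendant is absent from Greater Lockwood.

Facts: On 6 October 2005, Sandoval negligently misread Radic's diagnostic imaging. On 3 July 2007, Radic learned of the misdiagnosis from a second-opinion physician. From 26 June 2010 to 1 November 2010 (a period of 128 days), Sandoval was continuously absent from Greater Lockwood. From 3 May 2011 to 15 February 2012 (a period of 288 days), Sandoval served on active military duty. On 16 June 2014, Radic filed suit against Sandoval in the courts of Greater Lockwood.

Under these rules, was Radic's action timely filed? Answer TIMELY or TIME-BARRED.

TIMELY

Accrual is tied to discovery, so the period began on 3 July 2007 rather than on 6 October 2005 when the act occurred.
Adding the 6 years base period to 3 July 2007 gives a deadline of 3 July 2013, before any tolling.
The period was tolled for 128 days by the defendant's absence from the jurisdiction (26 June 2010 to 1 November 2010), pushing the deadline to 8 November 2013.
Because the defendant's active military service ran from 3 May 2011 to 15 February 2012, the deadline is extended by 288 days to 23 August 2014.
Radic filed on 16 June 2014, before the 23 August 2014 deadline, so the action is timely.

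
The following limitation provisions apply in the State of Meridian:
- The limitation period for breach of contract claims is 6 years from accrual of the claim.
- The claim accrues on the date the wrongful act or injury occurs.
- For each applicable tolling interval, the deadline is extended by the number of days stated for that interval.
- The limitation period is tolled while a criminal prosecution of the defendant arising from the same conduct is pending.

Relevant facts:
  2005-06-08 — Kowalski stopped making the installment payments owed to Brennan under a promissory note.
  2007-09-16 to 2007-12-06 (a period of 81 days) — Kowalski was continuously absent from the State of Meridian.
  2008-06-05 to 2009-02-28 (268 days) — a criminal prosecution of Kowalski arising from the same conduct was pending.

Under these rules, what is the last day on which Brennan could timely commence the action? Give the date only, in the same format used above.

2012-03-02

The claim accrued on 2005-06-08, when the wrongful act occurred.
6 years from 2005-06-08 is 2011-06-08.
Because the pending criminal prosecution ran from 2008-06-05 to 2009-02-28, the deadline is extended by 268 days to 2012-03-02.
Although the defendant's absence ran from 2007-09-16 to 2007-12-06, the stated rules do not make that a tolling event, so it is disregarded.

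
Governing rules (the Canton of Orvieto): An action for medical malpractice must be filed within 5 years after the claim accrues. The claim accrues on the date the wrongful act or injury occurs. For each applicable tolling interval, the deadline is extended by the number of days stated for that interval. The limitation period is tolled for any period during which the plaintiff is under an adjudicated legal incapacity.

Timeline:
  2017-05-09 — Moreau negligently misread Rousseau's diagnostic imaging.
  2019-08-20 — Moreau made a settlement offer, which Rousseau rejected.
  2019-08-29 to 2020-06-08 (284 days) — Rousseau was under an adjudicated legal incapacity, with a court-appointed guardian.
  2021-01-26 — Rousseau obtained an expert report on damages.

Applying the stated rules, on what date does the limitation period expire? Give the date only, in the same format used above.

2023-02-17

The limitation period began to run on 2017-05-09.
The untolled deadline — 5 years after 2017-05-09 — is 2022-05-09.
The period was tolled for 284 days by the plaintiff's legal incapacity (2019-08-29 to 2020-06-08), pushing the deadline to 2023-02-17.
Nothing else in the chronology tolls or restarts the period.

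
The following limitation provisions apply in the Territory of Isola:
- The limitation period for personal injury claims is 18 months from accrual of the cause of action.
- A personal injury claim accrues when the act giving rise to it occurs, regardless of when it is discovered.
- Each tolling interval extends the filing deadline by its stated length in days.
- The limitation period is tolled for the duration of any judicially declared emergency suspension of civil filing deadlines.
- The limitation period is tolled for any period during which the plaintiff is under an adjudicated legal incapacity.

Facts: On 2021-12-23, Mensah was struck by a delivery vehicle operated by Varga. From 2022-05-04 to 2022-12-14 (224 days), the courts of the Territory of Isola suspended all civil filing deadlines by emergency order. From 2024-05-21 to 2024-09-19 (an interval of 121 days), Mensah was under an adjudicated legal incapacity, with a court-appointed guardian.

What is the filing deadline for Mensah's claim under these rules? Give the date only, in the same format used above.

2024-02-02

The limitation period began to run on 2021-12-23.
The untolled deadline — 18 months after 2021-12-23 — is 2023-06-23.
Because the emergency suspension of filing deadlines ran from 2022-05-04 to 2022-12-14, the deadline is extended by 224 days to 2024-02-02.
By the time the plaintiff's legal incapacity began on 2024-05-21, the limitation period had already expired on 2024-02-02; that interval cannot revive it.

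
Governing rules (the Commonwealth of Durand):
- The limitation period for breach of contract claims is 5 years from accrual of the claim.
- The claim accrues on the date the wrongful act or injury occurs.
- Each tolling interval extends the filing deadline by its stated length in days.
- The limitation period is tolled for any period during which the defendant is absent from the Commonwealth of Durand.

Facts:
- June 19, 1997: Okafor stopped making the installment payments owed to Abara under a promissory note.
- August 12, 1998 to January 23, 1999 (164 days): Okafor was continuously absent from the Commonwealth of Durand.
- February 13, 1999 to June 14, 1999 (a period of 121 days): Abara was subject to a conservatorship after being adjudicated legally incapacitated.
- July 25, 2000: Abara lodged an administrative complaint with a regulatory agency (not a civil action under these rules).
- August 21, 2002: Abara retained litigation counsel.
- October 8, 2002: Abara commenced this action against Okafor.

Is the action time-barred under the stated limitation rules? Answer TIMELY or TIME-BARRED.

TIMELY

The claim accrued on June 19, 1997, the date of the act.
5 years from June 19, 1997 is June 19, 2002.
The defendant's absence from the jurisdiction from August 12, 1998 to January 23, 1999 tolled the period for 164 days, extending the deadline to November 30, 2002.
Although the plaintiff's incapacity ran from February 13, 1999 to June 14, 1999, the stated rules do not make that a tolling event, so it is disregarded.
Nothing else in the chronology tolls or restarts the period.
Abara filed on October 8, 2002, before the November 30, 2002 deadline, so the action is timely.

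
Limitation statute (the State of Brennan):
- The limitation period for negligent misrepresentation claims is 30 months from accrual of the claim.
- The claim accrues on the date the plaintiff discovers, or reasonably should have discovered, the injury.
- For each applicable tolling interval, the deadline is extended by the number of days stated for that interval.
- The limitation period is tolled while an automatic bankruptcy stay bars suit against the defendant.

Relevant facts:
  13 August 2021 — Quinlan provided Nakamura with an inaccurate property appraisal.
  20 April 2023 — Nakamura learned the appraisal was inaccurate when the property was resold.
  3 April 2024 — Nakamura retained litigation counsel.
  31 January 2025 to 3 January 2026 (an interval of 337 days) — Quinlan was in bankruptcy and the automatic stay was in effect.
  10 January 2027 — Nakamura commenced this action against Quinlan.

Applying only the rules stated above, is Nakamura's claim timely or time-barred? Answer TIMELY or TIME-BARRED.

TIME-BARRED

Accrual is tied to discovery, so the period began on 20 April 2023 rather than on 13 August 2021 when the act occurred.
Adding the 30 months base period to 20 April 2023 gives a deadline of 20 October 2025, before any tolling.
Because the automatic bankruptcy stay ran from 31 January 2025 to 3 January 2026, the deadline is extended by 337 days to 22 September 2026.
The other events in the timeline have no effect on the limitation period under the stated rules.
Filing on 10 January 2027 missed the 22 September 2026 deadline — the action is time-barred.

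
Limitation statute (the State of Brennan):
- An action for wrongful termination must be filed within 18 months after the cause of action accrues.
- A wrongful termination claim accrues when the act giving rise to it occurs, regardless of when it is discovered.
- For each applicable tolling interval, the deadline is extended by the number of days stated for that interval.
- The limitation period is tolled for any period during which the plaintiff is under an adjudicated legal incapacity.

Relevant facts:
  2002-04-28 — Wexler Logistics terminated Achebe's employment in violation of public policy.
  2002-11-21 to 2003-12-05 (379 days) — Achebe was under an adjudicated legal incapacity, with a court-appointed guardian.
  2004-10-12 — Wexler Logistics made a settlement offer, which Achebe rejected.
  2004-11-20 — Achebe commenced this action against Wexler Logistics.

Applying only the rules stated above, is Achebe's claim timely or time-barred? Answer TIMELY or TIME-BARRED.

TIME-BARRED

The limitation period began to run on 2002-04-28.
Adding the 18 months base period to 2002-04-28 gives a deadline of 2003-10-28, before any tolling.
The period was tolled for 379 days by the plaintiff's legal incapacity (2002-11-21 to 2003-12-05), pushing the deadline to 2004-11-10.
The other events in the timeline have no effect on the limitation period under the stated rules.
The 2004-11-20 filing falls after the 2004-11-10 deadline; the claim is time-barred.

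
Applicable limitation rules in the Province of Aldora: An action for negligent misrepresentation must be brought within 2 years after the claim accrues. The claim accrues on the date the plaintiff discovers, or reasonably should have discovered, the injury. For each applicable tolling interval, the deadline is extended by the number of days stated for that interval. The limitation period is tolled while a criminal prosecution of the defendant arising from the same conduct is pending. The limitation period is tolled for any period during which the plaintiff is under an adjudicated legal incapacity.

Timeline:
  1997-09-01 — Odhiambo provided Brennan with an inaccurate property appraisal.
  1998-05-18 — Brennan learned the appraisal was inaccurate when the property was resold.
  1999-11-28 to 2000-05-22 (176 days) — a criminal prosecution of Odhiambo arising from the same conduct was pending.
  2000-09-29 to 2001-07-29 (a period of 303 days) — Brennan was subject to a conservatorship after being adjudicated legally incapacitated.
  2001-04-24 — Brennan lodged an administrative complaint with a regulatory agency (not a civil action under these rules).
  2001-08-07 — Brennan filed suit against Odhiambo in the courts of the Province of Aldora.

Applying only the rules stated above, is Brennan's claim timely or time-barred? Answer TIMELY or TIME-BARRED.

The claim did not accrue until Brennan discovered the injury on 1998-05-18; the 1997-09-01 act date does not start the clock under the stated rule.
The untolled deadline — 2 years after 1998-05-18 — is 2000-05-18.
The pending criminal prosecution from 1999-11-28 to 2000-05-22 tolled the period for 176 days, extending the deadline to 2000-11-10.
The period was tolled for 303 days by the plaintiff's legal incapacity (2000-09-29 to 2001-07-29), pushing the deadline to 2001-09-09.
Nothing else in the chronology tolls or restarts the period.
The 2001-08-07 filing precedes the 2001-09-09 deadline; the claim is timely.

TIMELY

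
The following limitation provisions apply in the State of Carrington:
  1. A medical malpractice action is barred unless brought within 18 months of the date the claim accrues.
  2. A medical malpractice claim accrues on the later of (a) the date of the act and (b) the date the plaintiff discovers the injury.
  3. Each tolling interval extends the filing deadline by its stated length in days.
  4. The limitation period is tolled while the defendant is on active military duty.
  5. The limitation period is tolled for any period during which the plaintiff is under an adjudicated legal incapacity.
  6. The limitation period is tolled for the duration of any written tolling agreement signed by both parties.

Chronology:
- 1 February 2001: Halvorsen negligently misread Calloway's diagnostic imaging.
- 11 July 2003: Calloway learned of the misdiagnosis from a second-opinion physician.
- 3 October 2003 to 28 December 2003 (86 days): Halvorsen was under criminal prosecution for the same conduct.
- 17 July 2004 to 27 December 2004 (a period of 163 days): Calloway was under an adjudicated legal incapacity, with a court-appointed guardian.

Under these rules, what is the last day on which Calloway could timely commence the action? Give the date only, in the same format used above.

23 June 2005

The claim accrued on 11 July 2003 — the later of the 1 February 2001 act and the 11 July 2003 discovery.
The untolled deadline — 18 months after 11 July 2003 — is 11 January 2005.
The period was tolled for 163 days by the plaintiff's legal incapacity (17 July 2004 to 27 December 2004), pushing the deadline to 23 June 2005.
Although a criminal prosecution ran from 3 October 2003 to 28 December 2003, the stated rules do not make that a tolling event, so it is disregarded.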